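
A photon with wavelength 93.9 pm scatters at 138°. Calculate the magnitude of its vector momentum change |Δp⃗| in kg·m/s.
1.2892e-23 kg·m/s

Photon momentum magnitude is p = h/λ.

Initial momentum:
p₀ = h/λ = 6.6261e-34/9.3900e-11 = 7.0565e-24 kg·m/s

After scattering:
λ' = λ + Δλ = 93.9 + 4.2294 = 98.1294 pm
p' = h/λ' = 6.6261e-34/9.8129e-11 = 6.7524e-24 kg·m/s

Momentum is a vector; the scattered photon's direction makes angle θ = 138° with the incident direction. The magnitude of the vector change Δp⃗ = p⃗₀ − p⃗' is found from the law of cosines:
|Δp⃗|² = p₀² + p'² − 2p₀p'cos θ
|Δp⃗|² = (7.0565e-24)² + (6.7524e-24)² − 2·7.0565e-24·6.7524e-24·cos(138°)
|Δp⃗| = 1.2892e-23 kg·m/s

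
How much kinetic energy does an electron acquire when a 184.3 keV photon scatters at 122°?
65.5339 keV

By energy conservation: K_e = E_initial - E_final

First find the scattered photon energy:
Initial wavelength: λ = hc/E = 6.7273 pm
Compton shift: Δλ = λ_C(1 - cos(122°)) = 3.7121 pm
Final wavelength: λ' = 6.7273 + 3.7121 = 10.4394 pm
Final photon energy: E' = hc/λ' = 118.7661 keV

Electron kinetic energy:
K_e = E - E' = 184.3000 - 118.7661 = 65.5339 keV

(Intermediate values are shown rounded; full precision is carried through to the final answer.)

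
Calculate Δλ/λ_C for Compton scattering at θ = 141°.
1.7771 λ_C

The Compton shift formula is:
Δλ = λ_C(1 - cos θ)

Dividing both sides by λ_C:
Δλ/λ_C = 1 - cos θ

For θ = 141°:
Δλ/λ_C = 1 - cos(141°)
Δλ/λ_C = 1 - -0.7771
Δλ/λ_C = 1.7771

This means the shift is 1.7771 × λ_C = 4.3119 pm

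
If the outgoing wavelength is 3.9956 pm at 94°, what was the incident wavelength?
1.4000 pm

From λ' = λ + Δλ, we have λ = λ' - Δλ

First calculate the Compton shift:
Δλ = λ_C(1 - cos θ)
Δλ = 2.4263 × (1 - cos(94°))
Δλ = 2.4263 × 1.0698
Δλ = 2.5956 pm

Initial wavelength:
λ = λ' - Δλ
λ = 3.9956 - 2.5956
λ = 1.4000 pm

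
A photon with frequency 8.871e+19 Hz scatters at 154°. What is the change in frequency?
5.117e+19 Hz (decrease)

Convert frequency to wavelength (c = 299792458 m/s):
λ₀ = c/f₀ = 299792458/8.871e+19 = 3.3794663e-12 m = 3.3795 pm

Calculate Compton shift:
Δλ = λ_C(1 - cos(154°)) = 4.6071 pm

Final wavelength:
λ' = λ₀ + Δλ = 3.3795 + 4.6071 = 7.9865 pm

Final frequency:
f' = c/λ' = 299792458/7.9865298e-12 = 3.7537262e+19 Hz

Frequency shift (decrease):
Δf = f₀ - f' = 8.871e+19 - 3.7537262e+19 = 5.117e+19 Hz

(Intermediate values are shown rounded; full precision is carried through to the final answer.)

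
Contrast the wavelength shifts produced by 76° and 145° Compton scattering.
145° produces the larger shift by a factor of 2.400

Calculate both shifts using Δλ = λ_C(1 - cos θ):

For θ₁ = 76°:
Δλ₁ = 2.4263 × (1 - cos(76°))
Δλ₁ = 2.4263 × 0.7581
Δλ₁ = 1.8393 pm

For θ₂ = 145°:
Δλ₂ = 2.4263 × (1 - cos(145°))
Δλ₂ = 2.4263 × 1.8192
Δλ₂ = 4.4138 pm

The 145° angle produces the larger shift.
Ratio: 4.4138/1.8393 = 2.400

(Intermediate values are shown rounded; full precision is carried through to the final answer.)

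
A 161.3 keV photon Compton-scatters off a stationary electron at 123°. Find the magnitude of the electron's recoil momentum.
1.2740e-22 kg·m/s

The electron is initially at rest, so by conservation of momentum:
p⃗_e = p⃗₀ − p⃗'  (incident photon momentum minus scattered photon momentum)

Photon momentum magnitudes (p = h/λ = E/c):
λ₀ = hc/E₀ = 7.6866 pm → p₀ = h/λ₀ = 8.6203e-23 kg·m/s
Δλ = λ_C(1 − cos 123°) = 3.7478 pm
λ' = 11.4343 pm → p' = h/λ' = 5.7949e-23 kg·m/s

The scattered photon makes angle θ = 123° with the incident direction, so by the law of cosines:
|p⃗_e|² = p₀² + p'² − 2p₀p'cos θ
|p⃗_e|² = (8.6203e-23)² + (5.7949e-23)² − 2·8.6203e-23·5.7949e-23·cos(123°)
|p⃗_e| = 1.2740e-22 kg·m/s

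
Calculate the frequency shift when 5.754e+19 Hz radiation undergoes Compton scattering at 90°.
1.828e+19 Hz (decrease)

Convert frequency to wavelength (c = 299792458 m/s):
λ₀ = c/f₀ = 299792458/5.754e+19 = 5.2101574e-12 m = 5.2102 pm

Calculate Compton shift:
Δλ = λ_C(1 - cos(90°)) = 2.4263 pm

Final wavelength:
λ' = λ₀ + Δλ = 5.2102 + 2.4263 = 7.6365 pm

Final frequency:
f' = c/λ' = 299792458/7.6364677e-12 = 3.9258001e+19 Hz

Frequency shift (decrease):
Δf = f₀ - f' = 5.754e+19 - 3.9258001e+19 = 1.828e+19 Hz

(Intermediate values are shown rounded; full precision is carried through to the final answer.)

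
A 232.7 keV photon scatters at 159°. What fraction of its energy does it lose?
0.4682 (or 46.82%)

Calculate initial and final photon energies:

Initial: E₀ = 232.7 keV → λ₀ = 5.3281 pm
Compton shift: Δλ = 4.6915 pm
Final wavelength: λ' = 10.0195 pm
Final energy: E' = 123.7425 keV

Fractional energy loss:
(E₀ - E')/E₀ = (232.7000 - 123.7425)/232.7000
= 108.9575/232.7000
= 0.4682
= 46.82%

(Intermediate values are shown rounded; full precision is carried through to the final answer.)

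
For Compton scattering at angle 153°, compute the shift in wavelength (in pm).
4.5882 pm

Using the Compton scattering formula:
Δλ = λ_C(1 - cos θ)

where λ_C = h/(m_e·c) ≈ 2.4263 pm is the Compton wavelength of an electron.

For θ = 153°:
cos(153°) = -0.8910
1 - cos(153°) = 1.8910

Δλ = 2.4263 × 1.8910
Δλ = 4.5882 pm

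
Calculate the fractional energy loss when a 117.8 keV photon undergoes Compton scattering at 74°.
0.1431 (or 14.31%)

Calculate initial and final photon energies:

Initial: E₀ = 117.8 keV → λ₀ = 10.5250 pm
Compton shift: Δλ = 1.7575 pm
Final wavelength: λ' = 12.2825 pm
Final energy: E' = 100.9438 keV

Fractional energy loss:
(E₀ - E')/E₀ = (117.8000 - 100.9438)/117.8000
= 16.8562/117.8000
= 0.1431
= 14.31%

(Intermediate values are shown rounded; full precision is carried through to the final answer.)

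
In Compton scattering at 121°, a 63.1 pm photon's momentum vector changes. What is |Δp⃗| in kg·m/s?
1.7778e-23 kg·m/s

Photon momentum magnitude is p = h/λ.

Initial momentum:
p₀ = h/λ = 6.6261e-34/6.3100e-11 = 1.0501e-23 kg·m/s

After scattering:
λ' = λ + Δλ = 63.1 + 3.6760 = 66.7760 pm
p' = h/λ' = 6.6261e-34/6.6776e-11 = 9.9228e-24 kg·m/s

Momentum is a vector; the scattered photon's direction makes angle θ = 121° with the incident direction. The magnitude of the vector change Δp⃗ = p⃗₀ − p⃗' is found from the law of cosines:
|Δp⃗|² = p₀² + p'² − 2p₀p'cos θ
|Δp⃗|² = (1.0501e-23)² + (9.9228e-24)² − 2·1.0501e-23·9.9228e-24·cos(121°)
|Δp⃗| = 1.7778e-23 kg·m/s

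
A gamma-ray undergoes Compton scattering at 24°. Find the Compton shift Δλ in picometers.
0.2098 pm

Using the Compton scattering formula:
Δλ = λ_C(1 - cos θ)

where λ_C = h/(m_e·c) ≈ 2.4263 pm is the Compton wavelength of an electron.

For θ = 24°:
cos(24°) = 0.9135
1 - cos(24°) = 0.0865

Δλ = 2.4263 × 0.0865
Δλ = 0.2098 pm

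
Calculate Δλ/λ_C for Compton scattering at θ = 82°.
0.8608 λ_C

The Compton shift formula is:
Δλ = λ_C(1 - cos θ)

Dividing both sides by λ_C:
Δλ/λ_C = 1 - cos θ

For θ = 82°:
Δλ/λ_C = 1 - cos(82°)
Δλ/λ_C = 1 - 0.1392
Δλ/λ_C = 0.8608

This means the shift is 0.8608 × λ_C = 2.0886 pm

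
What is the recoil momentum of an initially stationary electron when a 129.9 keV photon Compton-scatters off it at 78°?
8.0564e-23 kg·m/s

The electron is initially at rest, so by conservation of momentum:
p⃗_e = p⃗₀ − p⃗'  (incident photon momentum minus scattered photon momentum)

Photon momentum magnitudes (p = h/λ = E/c):
λ₀ = hc/E₀ = 9.5446 pm → p₀ = h/λ₀ = 6.9422e-23 kg·m/s
Δλ = λ_C(1 − cos 78°) = 1.9219 pm
λ' = 11.4664 pm → p' = h/λ' = 5.7787e-23 kg·m/s

The scattered photon makes angle θ = 78° with the incident direction, so by the law of cosines:
|p⃗_e|² = p₀² + p'² − 2p₀p'cos θ
|p⃗_e|² = (6.9422e-23)² + (5.7787e-23)² − 2·6.9422e-23·5.7787e-23·cos(78°)
|p⃗_e| = 8.0564e-23 kg·m/s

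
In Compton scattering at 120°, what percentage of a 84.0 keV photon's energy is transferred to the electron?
0.1978 (or 19.78%)

Calculate initial and final photon energies:

Initial: E₀ = 84.0 keV → λ₀ = 14.7600 pm
Compton shift: Δλ = 3.6395 pm
Final wavelength: λ' = 18.3995 pm
Final energy: E' = 67.3846 keV

Fractional energy loss:
(E₀ - E')/E₀ = (84.0000 - 67.3846)/84.0000
= 16.6154/84.0000
= 0.1978
= 19.78%

(Intermediate values are shown rounded; full precision is carried through to the final answer.)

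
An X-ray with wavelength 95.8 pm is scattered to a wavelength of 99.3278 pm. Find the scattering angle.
117.00°

First find the wavelength shift:
Δλ = λ' - λ = 99.3278 - 95.8 = 3.5278 pm

Using Δλ = λ_C(1 - cos θ), with λ_C = h/(m_e·c) ≈ 2.42631024 pm:
cos θ = 1 - Δλ/λ_C
cos θ = 1 - 3.5278/2.42631024
cos θ = -0.453977

θ = arccos(-0.453977)
θ = 117.00°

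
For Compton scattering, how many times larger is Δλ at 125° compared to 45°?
125° produces the larger shift by a factor of 5.373

Calculate both shifts using Δλ = λ_C(1 - cos θ):

For θ₁ = 45°:
Δλ₁ = 2.4263 × (1 - cos(45°))
Δλ₁ = 2.4263 × 0.2929
Δλ₁ = 0.7106 pm

For θ₂ = 125°:
Δλ₂ = 2.4263 × (1 - cos(125°))
Δλ₂ = 2.4263 × 1.5736
Δλ₂ = 3.8180 pm

The 125° angle produces the larger shift.
Ratio: 3.8180/0.7106 = 5.373

(Intermediate values are shown rounded; full precision is carried through to the final answer.)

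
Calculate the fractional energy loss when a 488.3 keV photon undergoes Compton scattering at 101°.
0.5323 (or 53.23%)

Calculate initial and final photon energies:

Initial: E₀ = 488.3 keV → λ₀ = 2.5391 pm
Compton shift: Δλ = 2.8893 pm
Final wavelength: λ' = 5.4284 pm
Final energy: E' = 228.4004 keV

Fractional energy loss:
(E₀ - E')/E₀ = (488.3000 - 228.4004)/488.3000
= 259.8996/488.3000
= 0.5323
= 53.23%

(Intermediate values are shown rounded; full precision is carried through to the final answer.)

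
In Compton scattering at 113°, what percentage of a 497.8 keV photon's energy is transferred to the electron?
0.5753 (or 57.53%)

Calculate initial and final photon energies:

Initial: E₀ = 497.8 keV → λ₀ = 2.4906 pm
Compton shift: Δλ = 3.3743 pm
Final wavelength: λ' = 5.8650 pm
Final energy: E' = 211.3972 keV

Fractional energy loss:
(E₀ - E')/E₀ = (497.8000 - 211.3972)/497.8000
= 286.4028/497.8000
= 0.5753
= 57.53%

(Intermediate values are shown rounded; full precision is carried through to the final answer.)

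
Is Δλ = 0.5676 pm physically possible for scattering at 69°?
No, inconsistent

Calculate the expected shift for θ = 69°:

Δλ_expected = λ_C(1 - cos(69°))
Δλ_expected = 2.4263 × (1 - cos(69°))
Δλ_expected = 2.4263 × 0.6416
Δλ_expected = 1.5568 pm

Given shift: 0.5676 pm
Expected shift: 1.5568 pm
Difference: 0.9891 pm

The values do not match. The given shift corresponds to θ ≈ 40.0°, not 69°.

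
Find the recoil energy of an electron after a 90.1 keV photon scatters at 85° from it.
12.4914 keV

By energy conservation: K_e = E_initial - E_final

First find the scattered photon energy:
Initial wavelength: λ = hc/E = 13.7607 pm
Compton shift: Δλ = λ_C(1 - cos(85°)) = 2.2148 pm
Final wavelength: λ' = 13.7607 + 2.2148 = 15.9756 pm
Final photon energy: E' = hc/λ' = 77.6086 keV

Electron kinetic energy:
K_e = E - E' = 90.1000 - 77.6086 = 12.4914 keV

(Intermediate values are shown rounded; full precision is carried through to the final answer.)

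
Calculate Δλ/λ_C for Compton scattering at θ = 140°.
1.7660 λ_C

The Compton shift formula is:
Δλ = λ_C(1 - cos θ)

Dividing both sides by λ_C:
Δλ/λ_C = 1 - cos θ

For θ = 140°:
Δλ/λ_C = 1 - cos(140°)
Δλ/λ_C = 1 - -0.7660
Δλ/λ_C = 1.7660

This means the shift is 1.7660 × λ_C = 4.2850 pm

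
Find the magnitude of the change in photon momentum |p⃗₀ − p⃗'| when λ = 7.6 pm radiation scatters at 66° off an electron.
8.8180e-23 kg·m/s

Photon momentum magnitude is p = h/λ.

Initial momentum:
p₀ = h/λ = 6.6261e-34/7.6000e-12 = 8.7185e-23 kg·m/s

After scattering:
λ' = λ + Δλ = 7.6 + 1.4394 = 9.0394 pm
p' = h/λ' = 6.6261e-34/9.0394e-12 = 7.3302e-23 kg·m/s

Momentum is a vector; the scattered photon's direction makes angle θ = 66° with the incident direction. The magnitude of the vector change Δp⃗ = p⃗₀ − p⃗' is found from the law of cosines:
|Δp⃗|² = p₀² + p'² − 2p₀p'cos θ
|Δp⃗|² = (8.7185e-23)² + (7.3302e-23)² − 2·8.7185e-23·7.3302e-23·cos(66°)
|Δp⃗| = 8.8180e-23 kg·m/s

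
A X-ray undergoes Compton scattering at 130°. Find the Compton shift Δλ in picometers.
3.9859 pm

Using the Compton scattering formula:
Δλ = λ_C(1 - cos θ)

where λ_C = h/(m_e·c) ≈ 2.4263 pm is the Compton wavelength of an electron.

For θ = 130°:
cos(130°) = -0.6428
1 - cos(130°) = 1.6428

Δλ = 2.4263 × 1.6428
Δλ = 3.9859 pm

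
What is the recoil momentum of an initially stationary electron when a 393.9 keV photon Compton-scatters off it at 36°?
1.2444e-22 kg·m/s

The electron is initially at rest, so by conservation of momentum:
p⃗_e = p⃗₀ − p⃗'  (incident photon momentum minus scattered photon momentum)

Photon momentum magnitudes (p = h/λ = E/c):
λ₀ = hc/E₀ = 3.1476 pm → p₀ = h/λ₀ = 2.1051e-22 kg·m/s
Δλ = λ_C(1 − cos 36°) = 0.4634 pm
λ' = 3.6110 pm → p' = h/λ' = 1.8350e-22 kg·m/s

The scattered photon makes angle θ = 36° with the incident direction, so by the law of cosines:
|p⃗_e|² = p₀² + p'² − 2p₀p'cos θ
|p⃗_e|² = (2.1051e-22)² + (1.8350e-22)² − 2·2.1051e-22·1.8350e-22·cos(36°)
|p⃗_e| = 1.2444e-22 kg·m/s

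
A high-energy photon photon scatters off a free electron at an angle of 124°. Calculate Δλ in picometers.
3.7831 pm

Using the Compton scattering formula:
Δλ = λ_C(1 - cos θ)

where λ_C = h/(m_e·c) ≈ 2.4263 pm is the Compton wavelength of an electron.

For θ = 124°:
cos(124°) = -0.5592
1 - cos(124°) = 1.5592

Δλ = 2.4263 × 1.5592
Δλ = 3.7831 pm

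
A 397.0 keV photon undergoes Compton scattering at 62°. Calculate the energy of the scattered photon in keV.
281.1271 keV

First convert energy to wavelength:
λ = hc/E, with hc ≈ 1239.842 keV·pm (i.e. 1239.842 eV·nm)

For E = 397.0 keV = 397000 eV:
λ = 1239.842 keV·pm / 397.0 keV
λ = 3.1230 pm

Calculate the Compton shift:
Δλ = λ_C(1 - cos(62°)) = 2.4263 × 0.5305
Δλ = 1.2872 pm

Final wavelength:
λ' = 3.1230 + 1.2872 = 4.4103 pm

Final energy:
E' = hc/λ' = 1239.842 / 4.4103 = 281.1271 keV

(Intermediate values are shown rounded; full precision is carried through to the final answer.)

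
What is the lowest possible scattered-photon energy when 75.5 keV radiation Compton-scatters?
58.2787 keV (at θ = 180°)

The scattered photon has minimum energy when its wavelength is maximum, i.e., when the Compton shift Δλ = λ_C(1 − cos θ) is maximum. This occurs at θ = 180° (backscattering), giving Δλ_max = 2λ_C = 4.8526 pm.

Initial wavelength: λ₀ = hc/E₀ = 16.4217 pm
Maximum final wavelength: λ'_max = λ₀ + 2λ_C = 16.4217 + 4.8526 = 21.2744 pm
Minimum final energy: E'_min = hc/λ'_max = 58.2787 keV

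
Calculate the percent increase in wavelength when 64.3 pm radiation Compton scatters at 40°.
0.8828%

Calculate the Compton shift:
Δλ = λ_C(1 - cos(40°))
Δλ = 2.4263 × (1 - cos(40°))
Δλ = 2.4263 × 0.2340
Δλ = 0.5676 pm

Percentage change:
(Δλ/λ₀) × 100 = (0.5676/64.3) × 100
= 0.8828%

(Intermediate values are shown rounded; full precision is carried through to the final answer.)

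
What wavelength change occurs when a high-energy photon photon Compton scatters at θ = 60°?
1.2132 pm

Using the Compton scattering formula:
Δλ = λ_C(1 - cos θ)

where λ_C = h/(m_e·c) ≈ 2.4263 pm is the Compton wavelength of an electron.

For θ = 60°:
cos(60°) = 0.5000
1 - cos(60°) = 0.5000

Δλ = 2.4263 × 0.5000
Δλ = 1.2132 pm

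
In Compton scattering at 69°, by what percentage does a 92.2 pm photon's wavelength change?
1.6885%

Calculate the Compton shift:
Δλ = λ_C(1 - cos(69°))
Δλ = 2.4263 × (1 - cos(69°))
Δλ = 2.4263 × 0.6416
Δλ = 1.5568 pm

Percentage change:
(Δλ/λ₀) × 100 = (1.5568/92.2) × 100
= 1.6885%

(Intermediate values are shown rounded; full precision is carried through to the final answer.)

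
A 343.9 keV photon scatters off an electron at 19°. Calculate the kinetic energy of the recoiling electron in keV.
12.1634 keV

By energy conservation: K_e = E_initial - E_final

First find the scattered photon energy:
Initial wavelength: λ = hc/E = 3.6052 pm
Compton shift: Δλ = λ_C(1 - cos(19°)) = 0.1322 pm
Final wavelength: λ' = 3.6052 + 0.1322 = 3.7374 pm
Final photon energy: E' = hc/λ' = 331.7366 keV

Electron kinetic energy:
K_e = E - E' = 343.9000 - 331.7366 = 12.1634 keV

(Intermediate values are shown rounded; full precision is carried through to the final answer.)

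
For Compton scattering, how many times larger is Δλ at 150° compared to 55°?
150° produces the larger shift by a factor of 4.376

Calculate both shifts using Δλ = λ_C(1 - cos θ):

For θ₁ = 55°:
Δλ₁ = 2.4263 × (1 - cos(55°))
Δλ₁ = 2.4263 × 0.4264
Δλ₁ = 1.0346 pm

For θ₂ = 150°:
Δλ₂ = 2.4263 × (1 - cos(150°))
Δλ₂ = 2.4263 × 1.8660
Δλ₂ = 4.5276 pm

The 150° angle produces the larger shift.
Ratio: 4.5276/1.0346 = 4.376

(Intermediate values are shown rounded; full precision is carried through to the final answer.)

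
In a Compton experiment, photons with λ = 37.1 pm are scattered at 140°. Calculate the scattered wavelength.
41.3850 pm

Using the Compton scattering formula:
λ' = λ + Δλ = λ + λ_C(1 - cos θ)

Given:
- Initial wavelength λ = 37.1 pm
- Scattering angle θ = 140°
- Compton wavelength λ_C ≈ 2.4263 pm

Calculate the shift:
Δλ = 2.4263 × (1 - cos(140°))
Δλ = 2.4263 × 1.7660
Δλ = 4.2850 pm

Final wavelength:
λ' = 37.1 + 4.2850 = 41.3850 pm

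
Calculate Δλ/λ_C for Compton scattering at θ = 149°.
1.8572 λ_C

The Compton shift formula is:
Δλ = λ_C(1 - cos θ)

Dividing both sides by λ_C:
Δλ/λ_C = 1 - cos θ

For θ = 149°:
Δλ/λ_C = 1 - cos(149°)
Δλ/λ_C = 1 - -0.8572
Δλ/λ_C = 1.8572

This means the shift is 1.8572 × λ_C = 4.5061 pm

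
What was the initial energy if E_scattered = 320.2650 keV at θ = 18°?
330.4000 keV

Convert final energy to wavelength (hc ≈ 1239.842 keV·pm):
λ' = hc/E' = 1239.842 / 320.2650 = 3.8713 pm

Calculate the Compton shift:
Δλ = λ_C(1 - cos(18°))
Δλ = 2.4263 × (1 - cos(18°))
Δλ = 0.1188 pm

Initial wavelength:
λ = λ' - Δλ = 3.8713 - 0.1188 = 3.7525 pm

Initial energy:
E = hc/λ = 1239.842 / 3.7525 = 330.4000 keV

(Intermediate values are shown rounded; full precision is carried through to the final answer.)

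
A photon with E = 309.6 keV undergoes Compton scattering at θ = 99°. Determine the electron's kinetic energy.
127.5521 keV

By energy conservation: K_e = E_initial - E_final

First find the scattered photon energy:
Initial wavelength: λ = hc/E = 4.0047 pm
Compton shift: Δλ = λ_C(1 - cos(99°)) = 2.8059 pm
Final wavelength: λ' = 4.0047 + 2.8059 = 6.8105 pm
Final photon energy: E' = hc/λ' = 182.0479 keV

Electron kinetic energy:
K_e = E - E' = 309.6000 - 182.0479 = 127.5521 keV

(Intermediate values are shown rounded; full precision is carried through to the final answer.)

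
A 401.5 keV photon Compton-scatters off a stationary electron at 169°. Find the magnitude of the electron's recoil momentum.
2.9738e-22 kg·m/s

The electron is initially at rest, so by conservation of momentum:
p⃗_e = p⃗₀ − p⃗'  (incident photon momentum minus scattered photon momentum)

Photon momentum magnitudes (p = h/λ = E/c):
λ₀ = hc/E₀ = 3.0880 pm → p₀ = h/λ₀ = 2.1457e-22 kg·m/s
Δλ = λ_C(1 − cos 169°) = 4.8080 pm
λ' = 7.8961 pm → p' = h/λ' = 8.3916e-23 kg·m/s

The scattered photon makes angle θ = 169° with the incident direction, so by the law of cosines:
|p⃗_e|² = p₀² + p'² − 2p₀p'cos θ
|p⃗_e|² = (2.1457e-22)² + (8.3916e-23)² − 2·2.1457e-22·8.3916e-23·cos(169°)
|p⃗_e| = 2.9738e-22 kg·m/s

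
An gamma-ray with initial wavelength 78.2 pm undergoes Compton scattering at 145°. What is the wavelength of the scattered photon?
82.6138 pm

Using the Compton scattering formula:
λ' = λ + Δλ = λ + λ_C(1 - cos θ)

Given:
- Initial wavelength λ = 78.2 pm
- Scattering angle θ = 145°
- Compton wavelength λ_C ≈ 2.4263 pm

Calculate the shift:
Δλ = 2.4263 × (1 - cos(145°))
Δλ = 2.4263 × 1.8192
Δλ = 4.4138 pm

Final wavelength:
λ' = 78.2 + 4.4138 = 82.6138 pm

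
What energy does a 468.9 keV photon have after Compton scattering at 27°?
426.2673 keV

First convert energy to wavelength:
λ = hc/E, with hc ≈ 1239.842 keV·pm (i.e. 1239.842 eV·nm)

For E = 468.9 keV = 468900 eV:
λ = 1239.842 keV·pm / 468.9 keV
λ = 2.6442 pm

Calculate the Compton shift:
Δλ = λ_C(1 - cos(27°)) = 2.4263 × 0.1090
Δλ = 0.2645 pm

Final wavelength:
λ' = 2.6442 + 0.2645 = 2.9086 pm

Final energy:
E' = hc/λ' = 1239.842 / 2.9086 = 426.2673 keV

(Intermediate values are shown rounded; full precision is carried through to the final answer.)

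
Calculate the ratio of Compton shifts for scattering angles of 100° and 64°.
100° produces the larger shift by a factor of 2.090

Calculate both shifts using Δλ = λ_C(1 - cos θ):

For θ₁ = 64°:
Δλ₁ = 2.4263 × (1 - cos(64°))
Δλ₁ = 2.4263 × 0.5616
Δλ₁ = 1.3627 pm

For θ₂ = 100°:
Δλ₂ = 2.4263 × (1 - cos(100°))
Δλ₂ = 2.4263 × 1.1736
Δλ₂ = 2.8476 pm

The 100° angle produces the larger shift.
Ratio: 2.8476/1.3627 = 2.090

(Intermediate values are shown rounded; full precision is carried through to the final answer.)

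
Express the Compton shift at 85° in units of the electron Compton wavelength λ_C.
0.9128 λ_C

The Compton shift formula is:
Δλ = λ_C(1 - cos θ)

Dividing both sides by λ_C:
Δλ/λ_C = 1 - cos θ

For θ = 85°:
Δλ/λ_C = 1 - cos(85°)
Δλ/λ_C = 1 - 0.0872
Δλ/λ_C = 0.9128

This means the shift is 0.9128 × λ_C = 2.2148 pm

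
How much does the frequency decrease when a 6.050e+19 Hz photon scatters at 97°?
2.145e+19 Hz (decrease)

Convert frequency to wavelength (c = 299792458 m/s):
λ₀ = c/f₀ = 299792458/6.050e+19 = 4.9552472e-12 m = 4.9552 pm

Calculate Compton shift:
Δλ = λ_C(1 - cos(97°)) = 2.7220 pm

Final wavelength:
λ' = λ₀ + Δλ = 4.9552 + 2.7220 = 7.6773 pm

Final frequency:
f' = c/λ' = 299792458/7.6772503e-12 = 3.9049457e+19 Hz

Frequency shift (decrease):
Δf = f₀ - f' = 6.050e+19 - 3.9049457e+19 = 2.145e+19 Hz

(Intermediate values are shown rounded; full precision is carried through to the final answer.)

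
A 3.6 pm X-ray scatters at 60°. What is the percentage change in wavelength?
33.6988%

Calculate the Compton shift:
Δλ = λ_C(1 - cos(60°))
Δλ = 2.4263 × (1 - cos(60°))
Δλ = 2.4263 × 0.5000
Δλ = 1.2132 pm

Percentage change:
(Δλ/λ₀) × 100 = (1.2132/3.6) × 100
= 33.6988%

(Intermediate values are shown rounded; full precision is carried through to the final answer.)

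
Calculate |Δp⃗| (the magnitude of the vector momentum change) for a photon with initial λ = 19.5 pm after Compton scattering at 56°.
3.1115e-23 kg·m/s

Photon momentum magnitude is p = h/λ.

Initial momentum:
p₀ = h/λ = 6.6261e-34/1.9500e-11 = 3.3980e-23 kg·m/s

After scattering:
λ' = λ + Δλ = 19.5 + 1.0695 = 20.5695 pm
p' = h/λ' = 6.6261e-34/2.0570e-11 = 3.2213e-23 kg·m/s

Momentum is a vector; the scattered photon's direction makes angle θ = 56° with the incident direction. The magnitude of the vector change Δp⃗ = p⃗₀ − p⃗' is found from the law of cosines:
|Δp⃗|² = p₀² + p'² − 2p₀p'cos θ
|Δp⃗|² = (3.3980e-23)² + (3.2213e-23)² − 2·3.3980e-23·3.2213e-23·cos(56°)
|Δp⃗| = 3.1115e-23 kg·m/s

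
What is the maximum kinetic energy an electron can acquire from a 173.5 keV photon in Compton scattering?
70.1685 keV

Maximum energy transfer occurs at θ = 180° (backscattering).

Initial photon: E₀ = 173.5 keV → λ₀ = 7.1461 pm

Maximum Compton shift (at 180°):
Δλ_max = 2λ_C = 2 × 2.4263 = 4.8526 pm

Final wavelength:
λ' = 7.1461 + 4.8526 = 11.9987 pm

Minimum photon energy (maximum energy to electron):
E'_min = hc/λ' = 103.3315 keV

Maximum electron kinetic energy:
K_max = E₀ - E'_min = 173.5000 - 103.3315 = 70.1685 keV

(Intermediate values are shown rounded; full precision is carried through to the final answer.)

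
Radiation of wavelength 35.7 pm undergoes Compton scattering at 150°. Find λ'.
40.2276 pm

Using the Compton formula: λ' = λ + λ_C(1 − cos θ)

For θ = 150°, cos θ = -√3/2 (exact) ≈ -0.8660, so:
1 − cos 150° = 1 − (-√3/2) ≈ 1.8660

Δλ = λ_C × 1.8660 = 2.4263 × 1.8660 = 4.5276 pm

λ' = 35.7 + 4.5276 = 40.2276 pm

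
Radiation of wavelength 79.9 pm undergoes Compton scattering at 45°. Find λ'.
80.6106 pm

Using the Compton formula: λ' = λ + λ_C(1 − cos θ)

For θ = 45°, cos θ = √2/2 (exact) ≈ 0.7071, so:
1 − cos 45° = 1 − (√2/2) ≈ 0.2929

Δλ = λ_C × 0.2929 = 2.4263 × 0.2929 = 0.7106 pm

λ' = 79.9 + 0.7106 = 80.6106 pm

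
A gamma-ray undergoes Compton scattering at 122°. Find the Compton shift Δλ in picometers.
3.7121 pm

Using the Compton scattering formula:
Δλ = λ_C(1 - cos θ)

where λ_C = h/(m_e·c) ≈ 2.4263 pm is the Compton wavelength of an electron.

For θ = 122°:
cos(122°) = -0.5299
1 - cos(122°) = 1.5299

Δλ = 2.4263 × 1.5299
Δλ = 3.7121 pm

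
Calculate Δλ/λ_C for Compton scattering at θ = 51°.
0.3707 λ_C

The Compton shift formula is:
Δλ = λ_C(1 - cos θ)

Dividing both sides by λ_C:
Δλ/λ_C = 1 - cos θ

For θ = 51°:
Δλ/λ_C = 1 - cos(51°)
Δλ/λ_C = 1 - 0.6293
Δλ/λ_C = 0.3707

This means the shift is 0.3707 × λ_C = 0.8994 pm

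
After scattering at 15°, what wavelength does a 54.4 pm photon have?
54.4827 pm

Using the Compton scattering formula:
λ' = λ + Δλ = λ + λ_C(1 - cos θ)

Given:
- Initial wavelength λ = 54.4 pm
- Scattering angle θ = 15°
- Compton wavelength λ_C ≈ 2.4263 pm

Calculate the shift:
Δλ = 2.4263 × (1 - cos(15°))
Δλ = 2.4263 × 0.0341
Δλ = 0.0827 pm

Final wavelength:
λ' = 54.4 + 0.0827 = 54.4827 pm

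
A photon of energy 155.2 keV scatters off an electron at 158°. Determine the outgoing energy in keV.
97.8981 keV

First convert energy to wavelength:
λ = hc/E, with hc ≈ 1239.842 keV·pm (i.e. 1239.842 eV·nm)

For E = 155.2 keV = 155200 eV:
λ = 1239.842 keV·pm / 155.2 keV
λ = 7.9887 pm

Calculate the Compton shift:
Δλ = λ_C(1 - cos(158°)) = 2.4263 × 1.9272
Δλ = 4.6759 pm

Final wavelength:
λ' = 7.9887 + 4.6759 = 12.6646 pm

Final energy:
E' = hc/λ' = 1239.842 / 12.6646 = 97.8981 keV

(Intermediate values are shown rounded; full precision is carried through to the final answer.)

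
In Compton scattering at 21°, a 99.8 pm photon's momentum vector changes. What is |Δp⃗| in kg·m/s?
2.4179e-24 kg·m/s

Photon momentum magnitude is p = h/λ.

Initial momentum:
p₀ = h/λ = 6.6261e-34/9.9800e-11 = 6.6393e-24 kg·m/s

After scattering:
λ' = λ + Δλ = 99.8 + 0.1612 = 99.9612 pm
p' = h/λ' = 6.6261e-34/9.9961e-11 = 6.6286e-24 kg·m/s

Momentum is a vector; the scattered photon's direction makes angle θ = 21° with the incident direction. The magnitude of the vector change Δp⃗ = p⃗₀ − p⃗' is found from the law of cosines:
|Δp⃗|² = p₀² + p'² − 2p₀p'cos θ
|Δp⃗|² = (6.6393e-24)² + (6.6286e-24)² − 2·6.6393e-24·6.6286e-24·cos(21°)
|Δp⃗| = 2.4179e-24 kg·m/s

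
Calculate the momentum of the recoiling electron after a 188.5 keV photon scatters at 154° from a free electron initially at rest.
1.5616e-22 kg·m/s

The electron is initially at rest, so by conservation of momentum:
p⃗_e = p⃗₀ − p⃗'  (incident photon momentum minus scattered photon momentum)

Photon momentum magnitudes (p = h/λ = E/c):
λ₀ = hc/E₀ = 6.5774 pm → p₀ = h/λ₀ = 1.0074e-22 kg·m/s
Δλ = λ_C(1 − cos 154°) = 4.6071 pm
λ' = 11.1845 pm → p' = h/λ' = 5.9243e-23 kg·m/s

The scattered photon makes angle θ = 154° with the incident direction, so by the law of cosines:
|p⃗_e|² = p₀² + p'² − 2p₀p'cos θ
|p⃗_e|² = (1.0074e-22)² + (5.9243e-23)² − 2·1.0074e-22·5.9243e-23·cos(154°)
|p⃗_e| = 1.5616e-22 kg·m/s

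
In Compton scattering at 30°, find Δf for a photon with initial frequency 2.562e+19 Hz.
6.925e+17 Hz (decrease)

Convert frequency to wavelength (c = 299792458 m/s):
λ₀ = c/f₀ = 299792458/2.562e+19 = 1.1701501e-11 m = 11.7015 pm

Calculate Compton shift:
Δλ = λ_C(1 - cos(30°)) = 0.3251 pm

Final wavelength:
λ' = λ₀ + Δλ = 11.7015 + 0.3251 = 12.0266 pm

Final frequency:
f' = c/λ' = 299792458/1.2026565e-11 = 2.4927521e+19 Hz

Frequency shift (decrease):
Δf = f₀ - f' = 2.562e+19 - 2.4927521e+19 = 6.925e+17 Hz

(Intermediate values are shown rounded; full precision is carried through to the final answer.)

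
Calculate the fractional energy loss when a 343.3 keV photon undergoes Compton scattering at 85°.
0.3801 (or 38.01%)

Calculate initial and final photon energies:

Initial: E₀ = 343.3 keV → λ₀ = 3.6115 pm
Compton shift: Δλ = 2.2148 pm
Final wavelength: λ' = 5.8264 pm
Final energy: E' = 212.7978 keV

Fractional energy loss:
(E₀ - E')/E₀ = (343.3000 - 212.7978)/343.3000
= 130.5022/343.3000
= 0.3801
= 38.01%

(Intermediate values are shown rounded; full precision is carried through to the final answer.)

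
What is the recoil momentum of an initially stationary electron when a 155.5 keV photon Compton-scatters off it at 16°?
2.3017e-23 kg·m/s

The electron is initially at rest, so by conservation of momentum:
p⃗_e = p⃗₀ − p⃗'  (incident photon momentum minus scattered photon momentum)

Photon momentum magnitudes (p = h/λ = E/c):
λ₀ = hc/E₀ = 7.9733 pm → p₀ = h/λ₀ = 8.3104e-23 kg·m/s
Δλ = λ_C(1 − cos 16°) = 0.0940 pm
λ' = 8.0673 pm → p' = h/λ' = 8.2135e-23 kg·m/s

The scattered photon makes angle θ = 16° with the incident direction, so by the law of cosines:
|p⃗_e|² = p₀² + p'² − 2p₀p'cos θ
|p⃗_e|² = (8.3104e-23)² + (8.2135e-23)² − 2·8.3104e-23·8.2135e-23·cos(16°)
|p⃗_e| = 2.3017e-23 kg·m/s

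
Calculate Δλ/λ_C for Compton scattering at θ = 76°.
0.7581 λ_C

The Compton shift formula is:
Δλ = λ_C(1 - cos θ)

Dividing both sides by λ_C:
Δλ/λ_C = 1 - cos θ

For θ = 76°:
Δλ/λ_C = 1 - cos(76°)
Δλ/λ_C = 1 - 0.2419
Δλ/λ_C = 0.7581

This means the shift is 0.7581 × λ_C = 1.8393 pm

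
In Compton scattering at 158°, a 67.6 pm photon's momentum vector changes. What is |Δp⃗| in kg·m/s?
1.8621e-23 kg·m/s

Photon momentum magnitude is p = h/λ.

Initial momentum:
p₀ = h/λ = 6.6261e-34/6.7600e-11 = 9.8019e-24 kg·m/s

After scattering:
λ' = λ + Δλ = 67.6 + 4.6759 = 72.2759 pm
p' = h/λ' = 6.6261e-34/7.2276e-11 = 9.1677e-24 kg·m/s

Momentum is a vector; the scattered photon's direction makes angle θ = 158° with the incident direction. The magnitude of the vector change Δp⃗ = p⃗₀ − p⃗' is found from the law of cosines:
|Δp⃗|² = p₀² + p'² − 2p₀p'cos θ
|Δp⃗|² = (9.8019e-24)² + (9.1677e-24)² − 2·9.8019e-24·9.1677e-24·cos(158°)
|Δp⃗| = 1.8621e-23 kg·m/s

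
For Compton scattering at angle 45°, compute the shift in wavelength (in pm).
0.7106 pm

Using the Compton scattering formula:
Δλ = λ_C(1 - cos θ)

where λ_C = h/(m_e·c) ≈ 2.4263 pm is the Compton wavelength of an electron.

For θ = 45°:
cos(45°) = 0.7071
1 - cos(45°) = 0.2929

Δλ = 2.4263 × 0.2929
Δλ = 0.7106 pm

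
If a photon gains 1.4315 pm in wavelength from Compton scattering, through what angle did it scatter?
65.79°

From the Compton formula Δλ = λ_C(1 - cos θ), we can solve for θ:

cos θ = 1 - Δλ/λ_C

Given:
- Δλ = 1.4315 pm
- λ_C = h/(m_e·c) ≈ 2.42631024 pm

cos θ = 1 - 1.4315/2.42631024
cos θ = 1 - 0.589991
cos θ = 0.410009

θ = arccos(0.410009)
θ = 65.79°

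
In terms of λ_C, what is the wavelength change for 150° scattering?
1.8660 λ_C

The Compton shift formula is:
Δλ = λ_C(1 - cos θ)

Dividing both sides by λ_C:
Δλ/λ_C = 1 - cos θ

For θ = 150°:
Δλ/λ_C = 1 - cos(150°)
Δλ/λ_C = 1 - -0.8660
Δλ/λ_C = 1.8660

This means the shift is 1.8660 × λ_C = 4.5276 pm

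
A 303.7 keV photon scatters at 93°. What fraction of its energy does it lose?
0.3848 (or 38.48%)

Calculate initial and final photon energies:

Initial: E₀ = 303.7 keV → λ₀ = 4.0825 pm
Compton shift: Δλ = 2.5533 pm
Final wavelength: λ' = 6.6357 pm
Final energy: E' = 186.8428 keV

Fractional energy loss:
(E₀ - E')/E₀ = (303.7000 - 186.8428)/303.7000
= 116.8572/303.7000
= 0.3848
= 38.48%

(Intermediate values are shown rounded; full precision is carried through to the final answer.)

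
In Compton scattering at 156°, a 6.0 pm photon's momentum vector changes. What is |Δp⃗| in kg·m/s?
1.6922e-22 kg·m/s

Photon momentum magnitude is p = h/λ.

Initial momentum:
p₀ = h/λ = 6.6261e-34/6.0000e-12 = 1.1043e-22 kg·m/s

After scattering:
λ' = λ + Δλ = 6.0 + 4.6429 = 10.6429 pm
p' = h/λ' = 6.6261e-34/1.0643e-11 = 6.2258e-23 kg·m/s

Momentum is a vector; the scattered photon's direction makes angle θ = 156° with the incident direction. The magnitude of the vector change Δp⃗ = p⃗₀ − p⃗' is found from the law of cosines:
|Δp⃗|² = p₀² + p'² − 2p₀p'cos θ
|Δp⃗|² = (1.1043e-22)² + (6.2258e-23)² − 2·1.1043e-22·6.2258e-23·cos(156°)
|Δp⃗| = 1.6922e-22 kg·m/s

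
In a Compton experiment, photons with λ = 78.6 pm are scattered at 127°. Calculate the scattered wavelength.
82.4865 pm

Using the Compton scattering formula:
λ' = λ + Δλ = λ + λ_C(1 - cos θ)

Given:
- Initial wavelength λ = 78.6 pm
- Scattering angle θ = 127°
- Compton wavelength λ_C ≈ 2.4263 pm

Calculate the shift:
Δλ = 2.4263 × (1 - cos(127°))
Δλ = 2.4263 × 1.6018
Δλ = 3.8865 pm

Final wavelength:
λ' = 78.6 + 3.8865 = 82.4865 pm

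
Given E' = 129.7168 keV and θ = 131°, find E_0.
223.8000 keV

Convert final energy to wavelength (hc ≈ 1239.842 keV·pm):
λ' = hc/E' = 1239.842 / 129.7168 = 9.5581 pm

Calculate the Compton shift:
Δλ = λ_C(1 - cos(131°))
Δλ = 2.4263 × (1 - cos(131°))
Δλ = 4.0181 pm

Initial wavelength:
λ = λ' - Δλ = 9.5581 - 4.0181 = 5.5400 pm

Initial energy:
E = hc/λ = 1239.842 / 5.5400 = 223.8000 keV

(Intermediate values are shown rounded; full precision is carried through to the final answer.)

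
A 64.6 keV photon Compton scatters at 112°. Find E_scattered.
55.0360 keV

First convert energy to wavelength:
λ = hc/E, with hc ≈ 1239.842 keV·pm (i.e. 1239.842 eV·nm)

For E = 64.6 keV = 64600 eV:
λ = 1239.842 keV·pm / 64.6 keV
λ = 19.1926 pm

Calculate the Compton shift:
Δλ = λ_C(1 - cos(112°)) = 2.4263 × 1.3746
Δλ = 3.3352 pm

Final wavelength:
λ' = 19.1926 + 3.3352 = 22.5278 pm

Final energy:
E' = hc/λ' = 1239.842 / 22.5278 = 55.0360 keV

(Intermediate values are shown rounded; full precision is carried through to the final answer.)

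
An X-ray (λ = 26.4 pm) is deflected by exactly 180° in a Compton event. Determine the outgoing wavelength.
31.2526 pm

Using the Compton formula: λ' = λ + λ_C(1 − cos θ)

For θ = 180°, cos θ = -1 (exact) = -1.0000, so:
1 − cos 180° = 1 − (-1) = 2.0000

Δλ = λ_C × 2.0000 = 2.4263 × 2.0000 = 4.8526 pm

λ' = 26.4 + 4.8526 = 31.2526 pm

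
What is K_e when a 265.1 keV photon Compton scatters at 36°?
23.8982 keV

By energy conservation: K_e = E_initial - E_final

First find the scattered photon energy:
Initial wavelength: λ = hc/E = 4.6769 pm
Compton shift: Δλ = λ_C(1 - cos(36°)) = 0.4634 pm
Final wavelength: λ' = 4.6769 + 0.4634 = 5.1403 pm
Final photon energy: E' = hc/λ' = 241.2018 keV

Electron kinetic energy:
K_e = E - E' = 265.1000 - 241.2018 = 23.8982 keV

(Intermediate values are shown rounded; full precision is carried through to the final answer.)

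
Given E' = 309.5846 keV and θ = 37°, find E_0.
352.6001 keV

Convert final energy to wavelength (hc ≈ 1239.842 keV·pm):
λ' = hc/E' = 1239.842 / 309.5846 = 4.0049 pm

Calculate the Compton shift:
Δλ = λ_C(1 - cos(37°))
Δλ = 2.4263 × (1 - cos(37°))
Δλ = 0.4886 pm

Initial wavelength:
λ = λ' - Δλ = 4.0049 - 0.4886 = 3.5163 pm

Initial energy:
E = hc/λ = 1239.842 / 3.5163 = 352.6001 keV

(Intermediate values are shown rounded; full precision is carried through to the final answer.)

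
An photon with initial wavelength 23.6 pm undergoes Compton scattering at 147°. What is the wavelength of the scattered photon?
28.0612 pm

Using the Compton scattering formula:
λ' = λ + Δλ = λ + λ_C(1 - cos θ)

Given:
- Initial wavelength λ = 23.6 pm
- Scattering angle θ = 147°
- Compton wavelength λ_C ≈ 2.4263 pm

Calculate the shift:
Δλ = 2.4263 × (1 - cos(147°))
Δλ = 2.4263 × 1.8387
Δλ = 4.4612 pm

Final wavelength:
λ' = 23.6 + 4.4612 = 28.0612 pm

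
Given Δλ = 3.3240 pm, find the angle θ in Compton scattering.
111.71°

From the Compton formula Δλ = λ_C(1 - cos θ), we can solve for θ:

cos θ = 1 - Δλ/λ_C

Given:
- Δλ = 3.3240 pm
- λ_C = h/(m_e·c) ≈ 2.42631024 pm

cos θ = 1 - 3.3240/2.42631024
cos θ = 1 - 1.369981
cos θ = -0.369981

θ = arccos(-0.369981)
θ = 111.71°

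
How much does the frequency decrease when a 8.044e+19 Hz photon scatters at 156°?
4.462e+19 Hz (decrease)

Convert frequency to wavelength (c = 299792458 m/s):
λ₀ = c/f₀ = 299792458/8.044e+19 = 3.7269077e-12 m = 3.7269 pm

Calculate Compton shift:
Δλ = λ_C(1 - cos(156°)) = 4.6429 pm

Final wavelength:
λ' = λ₀ + Δλ = 3.7269 + 4.6429 = 8.3698 pm

Final frequency:
f' = c/λ' = 299792458/8.3697627e-12 = 3.5818514e+19 Hz

Frequency shift (decrease):
Δf = f₀ - f' = 8.044e+19 - 3.5818514e+19 = 4.462e+19 Hz

(Intermediate values are shown rounded; full precision is carried through to the final answer.)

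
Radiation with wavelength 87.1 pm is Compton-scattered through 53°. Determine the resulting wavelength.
88.0661 pm

Using the Compton scattering formula:
λ' = λ + Δλ = λ + λ_C(1 - cos θ)

Given:
- Initial wavelength λ = 87.1 pm
- Scattering angle θ = 53°
- Compton wavelength λ_C ≈ 2.4263 pm

Calculate the shift:
Δλ = 2.4263 × (1 - cos(53°))
Δλ = 2.4263 × 0.3982
Δλ = 0.9661 pm

Final wavelength:
λ' = 87.1 + 0.9661 = 88.0661 pm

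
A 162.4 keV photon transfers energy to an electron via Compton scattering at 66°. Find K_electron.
25.7623 keV

By energy conservation: K_e = E_initial - E_final

First find the scattered photon energy:
Initial wavelength: λ = hc/E = 7.6345 pm
Compton shift: Δλ = λ_C(1 - cos(66°)) = 1.4394 pm
Final wavelength: λ' = 7.6345 + 1.4394 = 9.0739 pm
Final photon energy: E' = hc/λ' = 136.6377 keV

Electron kinetic energy:
K_e = E - E' = 162.4000 - 136.6377 = 25.7623 keV

(Intermediate values are shown rounded; full precision is carried through to the final answer.)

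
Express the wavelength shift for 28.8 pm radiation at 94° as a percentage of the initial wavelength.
9.0124%

Calculate the Compton shift:
Δλ = λ_C(1 - cos(94°))
Δλ = 2.4263 × (1 - cos(94°))
Δλ = 2.4263 × 1.0698
Δλ = 2.5956 pm

Percentage change:
(Δλ/λ₀) × 100 = (2.5956/28.8) × 100
= 9.0124%

(Intermediate values are shown rounded; full precision is carried through to the final answer.)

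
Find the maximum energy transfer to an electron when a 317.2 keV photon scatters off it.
175.6870 keV

Maximum energy transfer occurs at θ = 180° (backscattering).

Initial photon: E₀ = 317.2 keV → λ₀ = 3.9087 pm

Maximum Compton shift (at 180°):
Δλ_max = 2λ_C = 2 × 2.4263 = 4.8526 pm

Final wavelength:
λ' = 3.9087 + 4.8526 = 8.7613 pm

Minimum photon energy (maximum energy to electron):
E'_min = hc/λ' = 141.5130 keV

Maximum electron kinetic energy:
K_max = E₀ - E'_min = 317.2000 - 141.5130 = 175.6870 keV

(Intermediate values are shown rounded; full precision is carried through to the final answer.)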